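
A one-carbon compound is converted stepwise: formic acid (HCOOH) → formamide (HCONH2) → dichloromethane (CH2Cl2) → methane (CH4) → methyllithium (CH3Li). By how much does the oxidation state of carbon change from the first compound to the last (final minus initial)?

-6

Carbon oxidation states along the series — formic acid: +2, formamide: +2, dichloromethane: 0, methane: -4, methyllithium: -4.
Net change = -4 − (+2) = -6.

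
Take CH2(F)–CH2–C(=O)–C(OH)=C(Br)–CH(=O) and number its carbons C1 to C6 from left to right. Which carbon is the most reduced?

Each bond to a more electronegative atom (O, N, halogen) counts +1, each bond to a less electronegative atom (H, metal, B, Si) counts −1, and each C–C bond counts 0. Tallying each carbon:
C1: 1C, 2H, 1F → 0 − 2 + 1 = -1
C2: 2C, 2H → 0 − 2 = -2
C3: 2C, 2O → 0 + 2 = +2
C4: 3C, 1O → 0 + 1 = +1
C5: 3C, 1Br → 0 + 1 = +1
C6: 1C, 1H, 2O → 0 − 1 + 2 = +1
The most reduced carbon is C2 at -2.

C2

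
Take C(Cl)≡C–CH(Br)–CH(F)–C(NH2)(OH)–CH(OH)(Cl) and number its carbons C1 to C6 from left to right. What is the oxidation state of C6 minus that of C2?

+1

C6: 1C, 1H, 1O, 1Cl → 0 − 1 + 1 + 1 = +1
C2: 4C → 0 = 0
Difference: +1 − (0) = +1.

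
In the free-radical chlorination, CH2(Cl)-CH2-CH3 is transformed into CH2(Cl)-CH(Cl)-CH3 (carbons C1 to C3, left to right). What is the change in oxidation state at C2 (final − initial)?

Before: C2 has 2 bonds to C, 2 bonds to H → oxidation state -2.
After: C2 has 2 bonds to C, 1 bond to H, 1 bond to Cl → oxidation state 0.
Δ = 0 − (-2) = +2, so this is an oxidation at C2.

+2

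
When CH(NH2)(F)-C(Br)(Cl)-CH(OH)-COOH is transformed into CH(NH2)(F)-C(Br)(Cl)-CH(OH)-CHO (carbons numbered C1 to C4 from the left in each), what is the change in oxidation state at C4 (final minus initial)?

Before: C4 has 1 bond to C, 3 bonds to O → oxidation state +3.
After: C4 has 1 bond to C, 1 bond to H, 2 bonds to O → oxidation state +1.
Δ = +1 − (+3) = -2, so this is a reduction at C4.

-2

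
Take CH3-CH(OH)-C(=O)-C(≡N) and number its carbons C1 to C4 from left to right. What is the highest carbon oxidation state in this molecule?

Assign +1 per bond to O/N/halogen, −1 per bond to H or an electropositive element, and 0 per bond to carbon. Tallying each carbon:
C1: 1C, 3H → 0 − 3 = -3
C2: 2C, 1H, 1O → 0 − 1 + 1 = 0
C3: 2C, 2O → 0 + 2 = +2
C4: 1C, 3N → 0 + 3 = +3
The highest value is +3.

+3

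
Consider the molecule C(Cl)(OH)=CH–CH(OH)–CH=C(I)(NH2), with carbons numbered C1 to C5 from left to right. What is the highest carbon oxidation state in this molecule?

Each bond to a more electronegative atom (O, N, halogen) counts +1, each bond to a less electronegative atom (H, metal, B, Si) counts −1, and each C–C bond counts 0. Tallying each carbon:
C1: 2C, 1O, 1Cl → 0 + 1 + 1 = +2
C2: 3C, 1H → 0 − 1 = -1
C3: 2C, 1H, 1O → 0 − 1 + 1 = 0
C4: 3C, 1H → 0 − 1 = -1
C5: 2C, 1N, 1I → 0 + 1 + 1 = +2
The highest value is +2.

+2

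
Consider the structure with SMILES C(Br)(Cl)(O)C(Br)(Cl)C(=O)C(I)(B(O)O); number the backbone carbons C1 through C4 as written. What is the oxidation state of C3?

+2

Each bond to a more electronegative atom (O, N, halogen) counts +1, each bond to a less electronegative atom (H, metal, B, Si) counts −1, and each C–C bond counts 0.
C3 has one bond to C (0), one bond to C (0), a double bond to O (2×+1 = +2).
Oxidation state = 0 + 0 + 2 = +2.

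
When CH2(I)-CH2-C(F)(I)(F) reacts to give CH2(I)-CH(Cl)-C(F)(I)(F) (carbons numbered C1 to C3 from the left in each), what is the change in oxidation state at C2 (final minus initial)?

+2

Before: C2 has 2 bonds to C, 2 bonds to H → oxidation state -2.
After: C2 has 2 bonds to C, 1 bond to H, 1 bond to Cl → oxidation state 0.
Δ = 0 − (-2) = +2, so this is an oxidation at C2.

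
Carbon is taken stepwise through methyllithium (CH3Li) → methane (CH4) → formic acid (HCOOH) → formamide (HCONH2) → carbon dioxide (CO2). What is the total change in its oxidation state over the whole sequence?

+8

Carbon oxidation states along the series — methyllithium: -4, methane: -4, formic acid: +2, formamide: +2, carbon dioxide: +4.
Net change = +4 − (-4) = +8.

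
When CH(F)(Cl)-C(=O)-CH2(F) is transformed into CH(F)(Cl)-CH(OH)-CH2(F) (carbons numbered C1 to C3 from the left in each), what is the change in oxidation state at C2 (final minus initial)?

Before: C2 has 2 bonds to C, 2 bonds to O → oxidation state +2.
After: C2 has 2 bonds to C, 1 bond to H, 1 bond to O → oxidation state 0.
Δ = 0 − (+2) = -2, so this is a reduction at C2.

-2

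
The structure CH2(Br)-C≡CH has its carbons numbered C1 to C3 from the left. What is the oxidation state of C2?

0

Assign +1 per bond to O/N/halogen, −1 per bond to H or an electropositive element, and 0 per bond to carbon.
C2 has one bond to C (0), a triple bond to C (3×0 = 0).
Oxidation state = 0 + 0 = 0.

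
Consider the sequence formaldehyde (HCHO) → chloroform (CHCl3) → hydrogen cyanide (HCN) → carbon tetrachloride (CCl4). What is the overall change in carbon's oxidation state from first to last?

+4

Carbon oxidation states along the series — formaldehyde: 0, chloroform: +2, hydrogen cyanide: +2, carbon tetrachloride: +4.
Net change = +4 − (0) = +4.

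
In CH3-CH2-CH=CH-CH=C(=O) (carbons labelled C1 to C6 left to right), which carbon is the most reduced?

Tallying each carbon's bonds:
C1: 1C, 3H → 0 − 3 = -3
C2: 2C, 2H → 0 − 2 = -2
C3: 3C, 1H → 0 − 1 = -1
C4: 3C, 1H → 0 − 1 = -1
C5: 3C, 1H → 0 − 1 = -1
C6: 2C, 2O → 0 + 2 = +2
The most reduced carbon is C1 at -3.

C1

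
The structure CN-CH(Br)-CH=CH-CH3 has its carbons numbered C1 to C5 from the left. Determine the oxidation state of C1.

+3

C1 has one bond to C (0), a triple bond to N (3×+1 = +3).
Oxidation state = 0 + 3 = +3.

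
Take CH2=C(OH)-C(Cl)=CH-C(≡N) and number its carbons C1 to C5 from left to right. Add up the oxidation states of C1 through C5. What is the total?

+2

Count +1 for every bond to an atom more electronegative than carbon and −1 for every bond to one less electronegative; C–C bonds are 0. Tallying each carbon:
C1: 2C, 2H → 0 − 2 = -2
C2: 3C, 1O → 0 + 1 = +1
C3: 3C, 1Cl → 0 + 1 = +1
C4: 3C, 1H → 0 − 1 = -1
C5: 1C, 3N → 0 + 3 = +3
Sum = -2 + 1 + 1 − 1 + 3 = +2.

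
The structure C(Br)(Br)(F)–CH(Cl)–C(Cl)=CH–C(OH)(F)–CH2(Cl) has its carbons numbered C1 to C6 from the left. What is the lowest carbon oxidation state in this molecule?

Bonds to more-electronegative neighbours contribute +1 each, bonds to H or metals contribute −1 each, and C–C bonds contribute 0. Tallying each carbon:
C1: 1C, 1F, 2Br → 0 + 1 + 2 = +3
C2: 2C, 1H, 1Cl → 0 − 1 + 1 = 0
C3: 3C, 1Cl → 0 + 1 = +1
C4: 3C, 1H → 0 − 1 = -1
C5: 2C, 1O, 1F → 0 + 1 + 1 = +2
C6: 1C, 2H, 1Cl → 0 − 2 + 1 = -1
The lowest value is -1.

-1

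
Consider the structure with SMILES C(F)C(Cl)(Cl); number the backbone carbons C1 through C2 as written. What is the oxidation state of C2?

+1

Each bond to a more electronegative atom (O, N, halogen) counts +1, each bond to a less electronegative atom (H, metal, B, Si) counts −1, and each C–C bond counts 0.
C2 has one bond to C (0), one bond to Cl (+1), one bond to H (-1), one bond to Cl (+1).
Oxidation state = 0 + 1 − 1 + 1 = +1.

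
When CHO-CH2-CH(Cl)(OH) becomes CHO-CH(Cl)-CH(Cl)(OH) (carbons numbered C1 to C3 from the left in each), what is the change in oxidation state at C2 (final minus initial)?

+2

Before: C2 has 2 bonds to C, 2 bonds to H → oxidation state -2.
After: C2 has 2 bonds to C, 1 bond to H, 1 bond to Cl → oxidation state 0.
Δ = 0 − (-2) = +2, so this is an oxidation at C2.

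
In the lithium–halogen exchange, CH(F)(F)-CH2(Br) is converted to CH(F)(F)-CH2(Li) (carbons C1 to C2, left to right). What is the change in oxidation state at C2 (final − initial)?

Before: C2 has 1 bond to C, 2 bonds to H, 1 bond to Br → oxidation state -1.
After: C2 has 1 bond to C, 2 bonds to H, 1 bond to Li → oxidation state -3.
Δ = -3 − (-1) = -2, so this is a reduction at C2.

-2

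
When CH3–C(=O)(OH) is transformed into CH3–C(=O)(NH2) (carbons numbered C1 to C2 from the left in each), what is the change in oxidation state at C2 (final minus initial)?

Before: C2 has 1 bond to C, 3 bonds to O → oxidation state +3.
After: C2 has 1 bond to C, 2 bonds to O, 1 bond to N → oxidation state +3.
Δ = +3 − (+3) = 0, so no net redox change at C2.

0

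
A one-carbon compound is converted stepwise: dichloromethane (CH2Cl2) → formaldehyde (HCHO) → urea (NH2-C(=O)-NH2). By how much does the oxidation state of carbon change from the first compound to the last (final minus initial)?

Carbon oxidation states along the series — dichloromethane: 0, formaldehyde: 0, urea: +4.
Net change = +4 − (0) = +4.

+4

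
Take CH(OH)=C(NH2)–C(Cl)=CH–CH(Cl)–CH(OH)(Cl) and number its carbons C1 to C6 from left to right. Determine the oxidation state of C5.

Assign +1 per bond to O/N/halogen, −1 per bond to H or an electropositive element, and 0 per bond to carbon.
C5 has one bond to C (0), one bond to C (0), one bond to Cl (+1), one bond to H (-1).
Oxidation state = 0 + 0 + 1 − 1 = 0.

0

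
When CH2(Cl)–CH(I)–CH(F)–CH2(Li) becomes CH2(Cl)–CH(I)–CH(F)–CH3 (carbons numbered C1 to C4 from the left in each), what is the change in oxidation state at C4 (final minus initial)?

0

Before: C4 has 1 bond to C, 2 bonds to H, 1 bond to Li → oxidation state -3.
After: C4 has 1 bond to C, 3 bonds to H → oxidation state -3.
Δ = -3 − (-3) = 0, so no net redox change at C4.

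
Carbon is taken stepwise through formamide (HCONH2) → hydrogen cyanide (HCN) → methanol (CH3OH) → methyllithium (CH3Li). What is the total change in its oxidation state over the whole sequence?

-6

Carbon oxidation states along the series — formamide: +2, hydrogen cyanide: +2, methanol: -2, methyllithium: -4.
Net change = -4 − (+2) = -6.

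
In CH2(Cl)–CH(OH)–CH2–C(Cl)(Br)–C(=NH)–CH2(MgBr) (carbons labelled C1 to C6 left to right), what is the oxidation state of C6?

Bonds to more-electronegative neighbours contribute +1 each, bonds to H or metals contribute −1 each, and C–C bonds contribute 0.
C6 has one bond to C (0), one bond to H (-1), one bond to Mg (-1), one bond to H (-1).
Oxidation state = 0 − 1 − 1 − 1 = -3.

-3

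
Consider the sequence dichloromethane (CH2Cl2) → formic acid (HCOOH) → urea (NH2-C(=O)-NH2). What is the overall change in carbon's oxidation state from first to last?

Carbon oxidation states along the series — dichloromethane: 0, formic acid: +2, urea: +4.
Net change = +4 − (0) = +4.

+4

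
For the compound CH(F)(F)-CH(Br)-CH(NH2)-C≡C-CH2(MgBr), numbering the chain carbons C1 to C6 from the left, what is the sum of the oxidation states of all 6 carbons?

-2

Tallying each carbon's bonds:
C1: 1C, 1H, 2F → 0 − 1 + 2 = +1
C2: 2C, 1H, 1Br → 0 − 1 + 1 = 0
C3: 2C, 1H, 1N → 0 − 1 + 1 = 0
C4: 4C → 0 = 0
C5: 4C → 0 = 0
C6: 1C, 2H, 1Mg → 0 − 2 − 1 = -3
Sum = +1 + 0 + 0 + 0 + 0 − 3 = -2.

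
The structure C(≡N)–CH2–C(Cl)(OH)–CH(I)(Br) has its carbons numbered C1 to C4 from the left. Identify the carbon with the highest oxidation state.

Bonds to more-electronegative neighbours contribute +1 each, bonds to H or metals contribute −1 each, and C–C bonds contribute 0. Tallying each carbon:
C1: 1C, 3N → 0 + 3 = +3
C2: 2C, 2H → 0 − 2 = -2
C3: 2C, 1O, 1Cl → 0 + 1 + 1 = +2
C4: 1C, 1H, 1Br, 1I → 0 − 1 + 1 + 1 = +1
The most oxidised carbon is C1 at +3.

C1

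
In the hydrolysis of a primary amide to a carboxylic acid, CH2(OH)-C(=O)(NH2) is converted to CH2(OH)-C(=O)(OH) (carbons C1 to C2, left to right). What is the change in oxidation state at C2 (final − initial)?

Before: C2 has 1 bond to C, 2 bonds to O, 1 bond to N → oxidation state +3.
After: C2 has 1 bond to C, 3 bonds to O → oxidation state +3.
Δ = +3 − (+3) = 0, so no net redox change at C2.

0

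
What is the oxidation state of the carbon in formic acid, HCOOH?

Bonds to more-electronegative neighbours contribute +1 each, bonds to H or metals contribute −1 each, and C–C bonds contribute 0.
The carbon has one bond to H (-1), a double bond to O (2×+1 = +2), one bond to O (+1).
Oxidation state = -1 + 2 + 1 = +2.

+2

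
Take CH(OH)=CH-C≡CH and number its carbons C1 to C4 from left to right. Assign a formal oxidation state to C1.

C1 has a double bond to C (2×0 = 0), one bond to O (+1), one bond to H (-1).
Oxidation state = 0 + 1 − 1 = 0.

0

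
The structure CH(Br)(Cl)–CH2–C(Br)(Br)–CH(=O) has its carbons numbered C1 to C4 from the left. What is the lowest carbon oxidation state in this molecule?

-2

Tallying each carbon's bonds:
C1: 1C, 1H, 1Cl, 1Br → 0 − 1 + 1 + 1 = +1
C2: 2C, 2H → 0 − 2 = -2
C3: 2C, 2Br → 0 + 2 = +2
C4: 1C, 1H, 2O → 0 − 1 + 2 = +1
The lowest value is -2.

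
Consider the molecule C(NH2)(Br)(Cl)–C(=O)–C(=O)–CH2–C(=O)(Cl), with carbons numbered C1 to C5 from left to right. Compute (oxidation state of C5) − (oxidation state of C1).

0

C5: 1C, 2O, 1Cl → 0 + 2 + 1 = +3
C1: 1C, 1N, 1Cl, 1Br → 0 + 1 + 1 + 1 = +3
Difference: +3 − (+3) = 0.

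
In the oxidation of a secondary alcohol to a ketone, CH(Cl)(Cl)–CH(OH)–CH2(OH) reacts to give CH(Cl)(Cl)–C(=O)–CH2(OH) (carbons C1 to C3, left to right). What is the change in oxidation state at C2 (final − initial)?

+2

Before: C2 has 2 bonds to C, 1 bond to H, 1 bond to O → oxidation state 0.
After: C2 has 2 bonds to C, 2 bonds to O → oxidation state +2.
Δ = +2 − (0) = +2, so this is an oxidation at C2.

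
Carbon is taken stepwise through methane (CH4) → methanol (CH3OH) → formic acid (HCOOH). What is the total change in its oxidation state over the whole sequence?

+6

Carbon oxidation states along the series — methane: -4, methanol: -2, formic acid: +2.
Net change = +2 − (-4) = +6.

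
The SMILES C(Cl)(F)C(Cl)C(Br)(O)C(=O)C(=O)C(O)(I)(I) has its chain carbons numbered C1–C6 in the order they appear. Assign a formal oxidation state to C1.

+1

Assign +1 per bond to O/N/halogen, −1 per bond to H or an electropositive element, and 0 per bond to carbon.
C1 has one bond to C (0), one bond to Cl (+1), one bond to F (+1), one bond to H (-1).
Oxidation state = 0 + 1 + 1 − 1 = +1.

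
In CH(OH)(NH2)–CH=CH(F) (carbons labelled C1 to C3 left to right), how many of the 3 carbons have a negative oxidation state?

Assign +1 per bond to O/N/halogen, −1 per bond to H or an electropositive element, and 0 per bond to carbon. Tallying each carbon:
C1: 1C, 1H, 1O, 1N → 0 − 1 + 1 + 1 = +1
C2: 3C, 1H → 0 − 1 = -1
C3: 2C, 1H, 1F → 0 − 1 + 1 = 0
1 carbon (C2) meets the condition.

1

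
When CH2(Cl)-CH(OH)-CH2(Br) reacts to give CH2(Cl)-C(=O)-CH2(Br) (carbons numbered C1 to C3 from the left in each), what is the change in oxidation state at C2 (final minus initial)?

Before: C2 has 2 bonds to C, 1 bond to H, 1 bond to O → oxidation state 0.
After: C2 has 2 bonds to C, 2 bonds to O → oxidation state +2.
Δ = +2 − (0) = +2, so this is an oxidation at C2.

+2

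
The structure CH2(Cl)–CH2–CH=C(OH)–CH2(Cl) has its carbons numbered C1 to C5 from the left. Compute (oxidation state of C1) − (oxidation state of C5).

0

C1: 1C, 2H, 1Cl → 0 − 2 + 1 = -1
C5: 1C, 2H, 1Cl → 0 − 2 + 1 = -1
Difference: -1 − (-1) = 0.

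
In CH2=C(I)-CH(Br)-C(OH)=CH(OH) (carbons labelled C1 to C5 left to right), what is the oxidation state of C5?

C5 has a double bond to C (2×0 = 0), one bond to O (+1), one bond to H (-1).
Oxidation state = 0 + 1 − 1 = 0.

0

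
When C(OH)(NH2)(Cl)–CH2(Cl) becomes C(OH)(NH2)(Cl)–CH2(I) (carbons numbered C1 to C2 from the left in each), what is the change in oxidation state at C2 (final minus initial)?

0

Before: C2 has 1 bond to C, 2 bonds to H, 1 bond to Cl → oxidation state -1.
After: C2 has 1 bond to C, 2 bonds to H, 1 bond to I → oxidation state -1.
Δ = -1 − (-1) = 0, so no net redox change at C2.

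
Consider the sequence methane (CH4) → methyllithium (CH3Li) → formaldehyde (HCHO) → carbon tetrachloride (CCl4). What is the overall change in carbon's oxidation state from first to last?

+8

Carbon oxidation states along the series — methane: -4, methyllithium: -4, formaldehyde: 0, carbon tetrachloride: +4.
Net change = +4 − (-4) = +8.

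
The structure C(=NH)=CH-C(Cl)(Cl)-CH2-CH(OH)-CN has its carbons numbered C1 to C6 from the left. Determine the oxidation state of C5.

Bonds to more-electronegative neighbours contribute +1 each, bonds to H or metals contribute −1 each, and C–C bonds contribute 0.
C5 has one bond to C (0), one bond to C (0), one bond to O (+1), one bond to H (-1).
Oxidation state = 0 + 0 + 1 − 1 = 0.

0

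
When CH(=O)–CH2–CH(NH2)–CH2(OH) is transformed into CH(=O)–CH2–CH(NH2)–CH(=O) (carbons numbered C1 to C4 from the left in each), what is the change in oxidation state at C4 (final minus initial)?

+2

Before: C4 has 1 bond to C, 2 bonds to H, 1 bond to O → oxidation state -1.
After: C4 has 1 bond to C, 1 bond to H, 2 bonds to O → oxidation state +1.
Δ = +1 − (-1) = +2, so this is an oxidation at C4.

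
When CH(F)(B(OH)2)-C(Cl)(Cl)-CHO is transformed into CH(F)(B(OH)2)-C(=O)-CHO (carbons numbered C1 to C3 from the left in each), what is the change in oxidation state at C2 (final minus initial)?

0

Before: C2 has 2 bonds to C, 2 bonds to Cl → oxidation state +2.
After: C2 has 2 bonds to C, 2 bonds to O → oxidation state +2.
Δ = +2 − (+2) = 0, so no net redox change at C2.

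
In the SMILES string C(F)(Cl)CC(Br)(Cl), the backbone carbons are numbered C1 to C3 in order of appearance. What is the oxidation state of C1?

+1

Bonds to more-electronegative neighbours contribute +1 each, bonds to H or metals contribute −1 each, and C–C bonds contribute 0.
C1 has one bond to C (0), one bond to H (-1), one bond to F (+1), one bond to Cl (+1).
Oxidation state = 0 − 1 + 1 + 1 = +1.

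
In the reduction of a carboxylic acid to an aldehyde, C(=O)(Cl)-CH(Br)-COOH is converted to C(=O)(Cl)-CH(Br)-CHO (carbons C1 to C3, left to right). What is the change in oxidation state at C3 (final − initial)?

-2

Before: C3 has 1 bond to C, 3 bonds to O → oxidation state +3.
After: C3 has 1 bond to C, 1 bond to H, 2 bonds to O → oxidation state +1.
Δ = +1 − (+3) = -2, so this is a reduction at C3.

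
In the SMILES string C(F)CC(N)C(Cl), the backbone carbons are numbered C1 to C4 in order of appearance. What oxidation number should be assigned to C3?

0

C3 has one bond to C (0), one bond to C (0), one bond to N (+1), one bond to H (-1).
Oxidation state = 0 + 0 + 1 − 1 = 0.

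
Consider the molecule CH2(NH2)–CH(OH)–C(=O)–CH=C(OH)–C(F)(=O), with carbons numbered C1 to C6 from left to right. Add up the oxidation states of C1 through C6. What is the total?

Tallying each carbon's bonds:
C1: 1C, 2H, 1N → 0 − 2 + 1 = -1
C2: 2C, 1H, 1O → 0 − 1 + 1 = 0
C3: 2C, 2O → 0 + 2 = +2
C4: 3C, 1H → 0 − 1 = -1
C5: 3C, 1O → 0 + 1 = +1
C6: 1C, 2O, 1F → 0 + 2 + 1 = +3
Sum = -1 + 0 + 2 − 1 + 1 + 3 = +4.

+4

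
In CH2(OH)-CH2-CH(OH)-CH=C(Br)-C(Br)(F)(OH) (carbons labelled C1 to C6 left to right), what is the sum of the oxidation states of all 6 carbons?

0

Bonds to more-electronegative neighbours contribute +1 each, bonds to H or metals contribute −1 each, and C–C bonds contribute 0. Tallying each carbon:
C1: 1C, 2H, 1O → 0 − 2 + 1 = -1
C2: 2C, 2H → 0 − 2 = -2
C3: 2C, 1H, 1O → 0 − 1 + 1 = 0
C4: 3C, 1H → 0 − 1 = -1
C5: 3C, 1Br → 0 + 1 = +1
C6: 1C, 1O, 1F, 1Br → 0 + 1 + 1 + 1 = +3
Sum = -1 − 2 + 0 − 1 + 1 + 3 = 0.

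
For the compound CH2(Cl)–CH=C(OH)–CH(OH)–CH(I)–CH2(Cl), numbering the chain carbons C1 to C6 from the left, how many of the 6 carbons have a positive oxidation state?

Assign +1 per bond to O/N/halogen, −1 per bond to H or an electropositive element, and 0 per bond to carbon. Tallying each carbon:
C1: 1C, 2H, 1Cl → 0 − 2 + 1 = -1
C2: 3C, 1H → 0 − 1 = -1
C3: 3C, 1O → 0 + 1 = +1
C4: 2C, 1H, 1O → 0 − 1 + 1 = 0
C5: 2C, 1H, 1I → 0 − 1 + 1 = 0
C6: 1C, 2H, 1Cl → 0 − 2 + 1 = -1
1 carbon (C3) meets the condition.

1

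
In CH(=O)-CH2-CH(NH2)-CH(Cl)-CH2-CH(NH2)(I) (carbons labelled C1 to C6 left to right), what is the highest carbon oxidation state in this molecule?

Tallying each carbon's bonds:
C1: 1C, 1H, 2O → 0 − 1 + 2 = +1
C2: 2C, 2H → 0 − 2 = -2
C3: 2C, 1H, 1N → 0 − 1 + 1 = 0
C4: 2C, 1H, 1Cl → 0 − 1 + 1 = 0
C5: 2C, 2H → 0 − 2 = -2
C6: 1C, 1H, 1N, 1I → 0 − 1 + 1 + 1 = +1
The highest value is +1.

+1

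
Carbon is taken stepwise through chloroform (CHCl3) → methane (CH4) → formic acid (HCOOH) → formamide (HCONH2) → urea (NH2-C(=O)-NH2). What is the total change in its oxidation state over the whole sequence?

+2

Carbon oxidation states along the series — chloroform: +2, methane: -4, formic acid: +2, formamide: +2, urea: +4.
Net change = +4 − (+2) = +2.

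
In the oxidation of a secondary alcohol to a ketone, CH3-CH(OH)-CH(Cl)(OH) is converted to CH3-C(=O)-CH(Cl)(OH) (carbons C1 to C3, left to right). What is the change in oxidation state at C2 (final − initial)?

Before: C2 has 2 bonds to C, 1 bond to H, 1 bond to O → oxidation state 0.
After: C2 has 2 bonds to C, 2 bonds to O → oxidation state +2.
Δ = +2 − (0) = +2, so this is an oxidation at C2.

+2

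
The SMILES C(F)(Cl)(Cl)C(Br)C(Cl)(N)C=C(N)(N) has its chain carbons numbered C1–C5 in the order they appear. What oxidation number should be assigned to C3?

+2

C3 has one bond to C (0), one bond to C (0), one bond to Cl (+1), one bond to N (+1).
Oxidation state = 0 + 0 + 1 + 1 = +2.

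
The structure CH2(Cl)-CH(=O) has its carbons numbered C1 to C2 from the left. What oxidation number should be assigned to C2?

Assign +1 per bond to O/N/halogen, −1 per bond to H or an electropositive element, and 0 per bond to carbon.
C2 has one bond to C (0), one bond to H (-1), a double bond to O (2×+1 = +2).
Oxidation state = 0 − 1 + 2 = +1.

+1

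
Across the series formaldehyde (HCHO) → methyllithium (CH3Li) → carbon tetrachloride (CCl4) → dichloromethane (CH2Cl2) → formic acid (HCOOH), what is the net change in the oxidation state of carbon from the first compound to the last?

Carbon oxidation states along the series — formaldehyde: 0, methyllithium: -4, carbon tetrachloride: +4, dichloromethane: 0, formic acid: +2.
Net change = +2 − (0) = +2.

+2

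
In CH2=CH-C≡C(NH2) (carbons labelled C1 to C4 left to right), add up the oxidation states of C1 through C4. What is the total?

-2

Bonds to more-electronegative neighbours contribute +1 each, bonds to H or metals contribute −1 each, and C–C bonds contribute 0. Tallying each carbon:
C1: 2C, 2H → 0 − 2 = -2
C2: 3C, 1H → 0 − 1 = -1
C3: 4C → 0 = 0
C4: 3C, 1N → 0 + 1 = +1
Sum = -2 − 1 + 0 + 1 = -2.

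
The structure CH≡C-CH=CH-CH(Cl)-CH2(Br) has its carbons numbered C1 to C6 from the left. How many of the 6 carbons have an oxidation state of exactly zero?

2

Count +1 for every bond to an atom more electronegative than carbon and −1 for every bond to one less electronegative; C–C bonds are 0. Tallying each carbon:
C1: 3C, 1H → 0 − 1 = -1
C2: 4C → 0 = 0
C3: 3C, 1H → 0 − 1 = -1
C4: 3C, 1H → 0 − 1 = -1
C5: 2C, 1H, 1Cl → 0 − 1 + 1 = 0
C6: 1C, 2H, 1Br → 0 − 2 + 1 = -1
2 carbons (C2, C5) meet the condition.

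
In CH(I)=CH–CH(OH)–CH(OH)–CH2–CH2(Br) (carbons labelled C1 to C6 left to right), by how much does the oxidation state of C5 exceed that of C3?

C5: 2C, 2H → 0 − 2 = -2
C3: 2C, 1H, 1O → 0 − 1 + 1 = 0
Difference: -2 − (0) = -2.

-2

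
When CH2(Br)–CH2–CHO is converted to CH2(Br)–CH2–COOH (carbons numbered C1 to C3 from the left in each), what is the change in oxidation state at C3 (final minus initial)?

Before: C3 has 1 bond to C, 1 bond to H, 2 bonds to O → oxidation state +1.
After: C3 has 1 bond to C, 3 bonds to O → oxidation state +3.
Δ = +3 − (+1) = +2, so this is an oxidation at C3.

+2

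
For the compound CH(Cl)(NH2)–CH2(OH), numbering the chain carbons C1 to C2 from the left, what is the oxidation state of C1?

Bonds to more-electronegative neighbours contribute +1 each, bonds to H or metals contribute −1 each, and C–C bonds contribute 0.
C1 has one bond to C (0), one bond to Cl (+1), one bond to N (+1), one bond to H (-1).
Oxidation state = 0 + 1 + 1 − 1 = +1.

+1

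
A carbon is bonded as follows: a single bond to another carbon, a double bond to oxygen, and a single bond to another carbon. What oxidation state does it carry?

+2

The carbon has one bond to C (0), one bond to C (0), a double bond to O (2×+1 = +2).
Oxidation state = 0 + 0 + 2 = +2.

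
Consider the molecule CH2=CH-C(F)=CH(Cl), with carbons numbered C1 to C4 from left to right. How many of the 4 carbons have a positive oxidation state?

Tallying each carbon's bonds:
C1: 2C, 2H → 0 − 2 = -2
C2: 3C, 1H → 0 − 1 = -1
C3: 3C, 1F → 0 + 1 = +1
C4: 2C, 1H, 1Cl → 0 − 1 + 1 = 0
1 carbon (C3) meets the condition.

1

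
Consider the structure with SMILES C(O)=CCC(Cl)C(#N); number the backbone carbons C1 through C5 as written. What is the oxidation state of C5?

+3

Count +1 for every bond to an atom more electronegative than carbon and −1 for every bond to one less electronegative; C–C bonds are 0.
C5 has one bond to C (0), a triple bond to N (3×+1 = +3).
Oxidation state = 0 + 3 = +3.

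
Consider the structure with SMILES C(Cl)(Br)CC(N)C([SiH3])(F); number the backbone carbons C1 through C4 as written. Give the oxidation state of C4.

-1

C4 has one bond to C (0), one bond to H (-1), one bond to Si (-1), one bond to F (+1).
Oxidation state = 0 − 1 − 1 + 1 = -1.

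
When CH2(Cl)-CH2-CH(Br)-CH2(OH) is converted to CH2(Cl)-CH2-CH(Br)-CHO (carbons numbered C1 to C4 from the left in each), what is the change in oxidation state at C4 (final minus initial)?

+2

Before: C4 has 1 bond to C, 2 bonds to H, 1 bond to O → oxidation state -1.
After: C4 has 1 bond to C, 1 bond to H, 2 bonds to O → oxidation state +1.
Δ = +1 − (-1) = +2, so this is an oxidation at C4.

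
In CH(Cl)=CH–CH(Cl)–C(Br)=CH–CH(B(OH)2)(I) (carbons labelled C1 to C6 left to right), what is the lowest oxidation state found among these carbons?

-1

Tallying each carbon's bonds:
C1: 2C, 1H, 1Cl → 0 − 1 + 1 = 0
C2: 3C, 1H → 0 − 1 = -1
C3: 2C, 1H, 1Cl → 0 − 1 + 1 = 0
C4: 3C, 1Br → 0 + 1 = +1
C5: 3C, 1H → 0 − 1 = -1
C6: 1C, 1H, 1I, 1B → 0 − 1 + 1 − 1 = -1
The lowest value is -1.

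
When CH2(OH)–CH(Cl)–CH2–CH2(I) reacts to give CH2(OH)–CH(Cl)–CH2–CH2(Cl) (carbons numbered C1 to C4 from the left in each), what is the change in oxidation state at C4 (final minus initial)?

0

Before: C4 has 1 bond to C, 2 bonds to H, 1 bond to I → oxidation state -1.
After: C4 has 1 bond to C, 2 bonds to H, 1 bond to Cl → oxidation state -1.
Δ = -1 − (-1) = 0, so no net redox change at C4.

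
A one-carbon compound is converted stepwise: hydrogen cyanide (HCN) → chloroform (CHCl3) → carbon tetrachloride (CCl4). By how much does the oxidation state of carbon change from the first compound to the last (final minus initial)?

+2

Carbon oxidation states along the series — hydrogen cyanide: +2, chloroform: +2, carbon tetrachloride: +4.
Net change = +4 − (+2) = +2.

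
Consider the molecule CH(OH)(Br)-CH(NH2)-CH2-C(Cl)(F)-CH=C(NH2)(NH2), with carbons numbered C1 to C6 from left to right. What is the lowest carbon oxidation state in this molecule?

-2

Tallying each carbon's bonds:
C1: 1C, 1H, 1O, 1Br → 0 − 1 + 1 + 1 = +1
C2: 2C, 1H, 1N → 0 − 1 + 1 = 0
C3: 2C, 2H → 0 − 2 = -2
C4: 2C, 1F, 1Cl → 0 + 1 + 1 = +2
C5: 3C, 1H → 0 − 1 = -1
C6: 2C, 2N → 0 + 2 = +2
The lowest value is -2.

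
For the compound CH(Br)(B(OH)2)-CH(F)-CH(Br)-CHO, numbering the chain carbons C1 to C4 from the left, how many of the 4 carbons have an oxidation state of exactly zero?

Tallying each carbon's bonds:
C1: 1C, 1H, 1Br, 1B → 0 − 1 + 1 − 1 = -1
C2: 2C, 1H, 1F → 0 − 1 + 1 = 0
C3: 2C, 1H, 1Br → 0 − 1 + 1 = 0
C4: 1C, 1H, 2O → 0 − 1 + 2 = +1
2 carbons (C2, C3) meet the condition.

2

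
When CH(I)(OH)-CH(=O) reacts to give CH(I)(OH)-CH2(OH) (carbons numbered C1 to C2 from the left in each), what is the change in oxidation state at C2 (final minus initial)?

-2

Before: C2 has 1 bond to C, 1 bond to H, 2 bonds to O → oxidation state +1.
After: C2 has 1 bond to C, 2 bonds to H, 1 bond to O → oxidation state -1.
Δ = -1 − (+1) = -2, so this is a reduction at C2.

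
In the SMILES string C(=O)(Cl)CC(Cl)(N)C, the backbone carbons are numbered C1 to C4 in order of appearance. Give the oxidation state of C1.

+3

Bonds to more-electronegative neighbours contribute +1 each, bonds to H or metals contribute −1 each, and C–C bonds contribute 0.
C1 has one bond to C (0), a double bond to O (2×+1 = +2), one bond to Cl (+1).
Oxidation state = 0 + 2 + 1 = +3.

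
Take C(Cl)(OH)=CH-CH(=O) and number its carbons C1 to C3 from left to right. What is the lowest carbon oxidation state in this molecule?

Tallying each carbon's bonds:
C1: 2C, 1O, 1Cl → 0 + 1 + 1 = +2
C2: 3C, 1H → 0 − 1 = -1
C3: 1C, 1H, 2O → 0 − 1 + 2 = +1
The lowest value is -1.

-1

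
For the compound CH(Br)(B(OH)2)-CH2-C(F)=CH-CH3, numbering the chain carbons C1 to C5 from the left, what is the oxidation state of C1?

Count +1 for every bond to an atom more electronegative than carbon and −1 for every bond to one less electronegative; C–C bonds are 0.
C1 has one bond to C (0), one bond to Br (+1), one bond to H (-1), one bond to B (-1).
Oxidation state = 0 + 1 − 1 − 1 = -1.

-1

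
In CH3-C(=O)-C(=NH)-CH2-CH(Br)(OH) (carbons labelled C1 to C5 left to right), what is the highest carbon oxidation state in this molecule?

Assign +1 per bond to O/N/halogen, −1 per bond to H or an electropositive element, and 0 per bond to carbon. Tallying each carbon:
C1: 1C, 3H → 0 − 3 = -3
C2: 2C, 2O → 0 + 2 = +2
C3: 2C, 2N → 0 + 2 = +2
C4: 2C, 2H → 0 − 2 = -2
C5: 1C, 1H, 1O, 1Br → 0 − 1 + 1 + 1 = +1
The highest value is +2.

+2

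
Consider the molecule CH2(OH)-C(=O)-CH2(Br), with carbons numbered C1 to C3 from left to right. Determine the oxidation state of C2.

+2

Count +1 for every bond to an atom more electronegative than carbon and −1 for every bond to one less electronegative; C–C bonds are 0.
C2 has one bond to C (0), one bond to C (0), a double bond to O (2×+1 = +2).
Oxidation state = 0 + 0 + 2 = +2.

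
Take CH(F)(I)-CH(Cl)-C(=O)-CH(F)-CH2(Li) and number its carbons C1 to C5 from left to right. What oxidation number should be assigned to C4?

C4 has one bond to C (0), one bond to C (0), one bond to F (+1), one bond to H (-1).
Oxidation state = 0 + 0 + 1 − 1 = 0.

0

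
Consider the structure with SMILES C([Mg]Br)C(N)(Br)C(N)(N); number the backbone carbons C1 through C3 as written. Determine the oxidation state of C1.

-3

Assign +1 per bond to O/N/halogen, −1 per bond to H or an electropositive element, and 0 per bond to carbon.
C1 has one bond to C (0), one bond to Mg (-1), one bond to H (-1), one bond to H (-1).
Oxidation state = 0 − 1 − 1 − 1 = -3.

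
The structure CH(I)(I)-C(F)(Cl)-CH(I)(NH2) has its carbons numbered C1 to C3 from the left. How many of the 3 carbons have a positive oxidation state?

3

Assign +1 per bond to O/N/halogen, −1 per bond to H or an electropositive element, and 0 per bond to carbon. Tallying each carbon:
C1: 1C, 1H, 2I → 0 − 1 + 2 = +1
C2: 2C, 1F, 1Cl → 0 + 1 + 1 = +2
C3: 1C, 1H, 1N, 1I → 0 − 1 + 1 + 1 = +1
3 carbons (C1, C2, C3) meet the condition.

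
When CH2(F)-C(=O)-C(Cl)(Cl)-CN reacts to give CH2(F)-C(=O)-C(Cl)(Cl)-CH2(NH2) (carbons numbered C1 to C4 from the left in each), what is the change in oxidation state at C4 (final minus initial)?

Before: C4 has 1 bond to C, 3 bonds to N → oxidation state +3.
After: C4 has 1 bond to C, 2 bonds to H, 1 bond to N → oxidation state -1.
Δ = -1 − (+3) = -4, so this is a reduction at C4.

-4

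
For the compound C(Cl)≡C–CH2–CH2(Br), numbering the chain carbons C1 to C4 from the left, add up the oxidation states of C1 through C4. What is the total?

-2

Tallying each carbon's bonds:
C1: 3C, 1Cl → 0 + 1 = +1
C2: 4C → 0 = 0
C3: 2C, 2H → 0 − 2 = -2
C4: 1C, 2H, 1Br → 0 − 2 + 1 = -1
Sum = +1 + 0 − 2 − 1 = -2.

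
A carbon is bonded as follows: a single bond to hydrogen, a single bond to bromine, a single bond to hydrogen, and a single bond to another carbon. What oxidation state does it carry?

-1

Each bond to a more electronegative atom (O, N, halogen) counts +1, each bond to a less electronegative atom (H, metal, B, Si) counts −1, and each C–C bond counts 0.
The carbon has one bond to C (0), one bond to Br (+1), one bond to H (-1), one bond to H (-1).
Oxidation state = 0 + 1 − 1 − 1 = -1.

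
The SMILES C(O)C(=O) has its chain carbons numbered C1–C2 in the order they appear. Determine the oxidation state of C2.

+1

C2 has one bond to C (0), a double bond to O (2×+1 = +2), one bond to H (-1).
Oxidation state = 0 + 2 − 1 = +1.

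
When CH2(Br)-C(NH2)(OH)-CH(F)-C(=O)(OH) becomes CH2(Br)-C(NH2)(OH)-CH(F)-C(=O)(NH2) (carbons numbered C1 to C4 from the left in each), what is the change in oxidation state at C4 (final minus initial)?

0

Before: C4 has 1 bond to C, 3 bonds to O → oxidation state +3.
After: C4 has 1 bond to C, 2 bonds to O, 1 bond to N → oxidation state +3.
Δ = +3 − (+3) = 0, so no net redox change at C4.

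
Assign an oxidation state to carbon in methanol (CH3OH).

Bonds to more-electronegative neighbours contribute +1 each, bonds to H or metals contribute −1 each, and C–C bonds contribute 0.
The carbon has one bond to H (-1), one bond to H (-1), one bond to H (-1), one bond to O (+1).
Oxidation state = -1 − 1 − 1 + 1 = -2.

-2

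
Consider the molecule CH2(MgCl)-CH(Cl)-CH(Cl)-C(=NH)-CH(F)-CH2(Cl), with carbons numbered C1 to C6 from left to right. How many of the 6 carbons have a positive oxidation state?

1

Tallying each carbon's bonds:
C1: 1C, 2H, 1Mg → 0 − 2 − 1 = -3
C2: 2C, 1H, 1Cl → 0 − 1 + 1 = 0
C3: 2C, 1H, 1Cl → 0 − 1 + 1 = 0
C4: 2C, 2N → 0 + 2 = +2
C5: 2C, 1H, 1F → 0 − 1 + 1 = 0
C6: 1C, 2H, 1Cl → 0 − 2 + 1 = -1
1 carbon (C4) meets the condition.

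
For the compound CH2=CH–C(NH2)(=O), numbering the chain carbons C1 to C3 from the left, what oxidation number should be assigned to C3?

+3

C3 has one bond to C (0), one bond to N (+1), a double bond to O (2×+1 = +2).
Oxidation state = 0 + 1 + 2 = +3.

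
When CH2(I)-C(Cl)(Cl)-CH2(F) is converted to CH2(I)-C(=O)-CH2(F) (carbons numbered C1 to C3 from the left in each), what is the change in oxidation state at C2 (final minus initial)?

Before: C2 has 2 bonds to C, 2 bonds to Cl → oxidation state +2.
After: C2 has 2 bonds to C, 2 bonds to O → oxidation state +2.
Δ = +2 − (+2) = 0, so no net redox change at C2.

0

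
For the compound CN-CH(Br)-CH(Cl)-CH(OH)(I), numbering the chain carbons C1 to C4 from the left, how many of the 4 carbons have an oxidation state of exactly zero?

2

Count +1 for every bond to an atom more electronegative than carbon and −1 for every bond to one less electronegative; C–C bonds are 0. Tallying each carbon:
C1: 1C, 3N → 0 + 3 = +3
C2: 2C, 1H, 1Br → 0 − 1 + 1 = 0
C3: 2C, 1H, 1Cl → 0 − 1 + 1 = 0
C4: 1C, 1H, 1O, 1I → 0 − 1 + 1 + 1 = +1
2 carbons (C2, C3) meet the condition.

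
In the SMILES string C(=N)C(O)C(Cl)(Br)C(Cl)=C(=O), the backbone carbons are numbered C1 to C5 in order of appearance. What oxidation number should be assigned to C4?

+1

Assign +1 per bond to O/N/halogen, −1 per bond to H or an electropositive element, and 0 per bond to carbon.
C4 has one bond to C (0), a double bond to C (2×0 = 0), one bond to Cl (+1).
Oxidation state = 0 + 0 + 1 = +1.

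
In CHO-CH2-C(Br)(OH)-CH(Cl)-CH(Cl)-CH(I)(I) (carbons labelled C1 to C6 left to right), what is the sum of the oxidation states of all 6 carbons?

Tallying each carbon's bonds:
C1: 1C, 1H, 2O → 0 − 1 + 2 = +1
C2: 2C, 2H → 0 − 2 = -2
C3: 2C, 1O, 1Br → 0 + 1 + 1 = +2
C4: 2C, 1H, 1Cl → 0 − 1 + 1 = 0
C5: 2C, 1H, 1Cl → 0 − 1 + 1 = 0
C6: 1C, 1H, 2I → 0 − 1 + 2 = +1
Sum = +1 − 2 + 2 + 0 + 0 + 1 = +2.

+2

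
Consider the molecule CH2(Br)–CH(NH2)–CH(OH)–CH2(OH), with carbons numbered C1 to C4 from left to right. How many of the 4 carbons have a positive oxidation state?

0

Tallying each carbon's bonds:
C1: 1C, 2H, 1Br → 0 − 2 + 1 = -1
C2: 2C, 1H, 1N → 0 − 1 + 1 = 0
C3: 2C, 1H, 1O → 0 − 1 + 1 = 0
C4: 1C, 2H, 1O → 0 − 2 + 1 = -1
0 carbons meet the condition.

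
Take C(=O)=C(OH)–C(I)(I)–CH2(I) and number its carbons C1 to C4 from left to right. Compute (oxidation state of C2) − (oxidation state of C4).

C2: 3C, 1O → 0 + 1 = +1
C4: 1C, 2H, 1I → 0 − 2 + 1 = -1
Difference: +1 − (-1) = +2.

+2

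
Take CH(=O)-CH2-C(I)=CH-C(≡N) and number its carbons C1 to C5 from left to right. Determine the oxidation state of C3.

Each bond to a more electronegative atom (O, N, halogen) counts +1, each bond to a less electronegative atom (H, metal, B, Si) counts −1, and each C–C bond counts 0.
C3 has one bond to C (0), a double bond to C (2×0 = 0), one bond to I (+1).
Oxidation state = 0 + 0 + 1 = +1.

+1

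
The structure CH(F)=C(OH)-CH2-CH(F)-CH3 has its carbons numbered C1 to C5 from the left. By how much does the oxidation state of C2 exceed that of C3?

C2: 3C, 1O → 0 + 1 = +1
C3: 2C, 2H → 0 − 2 = -2
Difference: +1 − (-2) = +3.

+3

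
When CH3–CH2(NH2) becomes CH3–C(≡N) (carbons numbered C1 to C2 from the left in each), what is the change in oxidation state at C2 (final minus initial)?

Before: C2 has 1 bond to C, 2 bonds to H, 1 bond to N → oxidation state -1.
After: C2 has 1 bond to C, 3 bonds to N → oxidation state +3.
Δ = +3 − (-1) = +4, so this is an oxidation at C2.

+4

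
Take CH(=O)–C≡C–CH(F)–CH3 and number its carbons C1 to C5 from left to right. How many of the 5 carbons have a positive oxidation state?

Tallying each carbon's bonds:
C1: 1C, 1H, 2O → 0 − 1 + 2 = +1
C2: 4C → 0 = 0
C3: 4C → 0 = 0
C4: 2C, 1H, 1F → 0 − 1 + 1 = 0
C5: 1C, 3H → 0 − 3 = -3
1 carbon (C1) meets the condition.

1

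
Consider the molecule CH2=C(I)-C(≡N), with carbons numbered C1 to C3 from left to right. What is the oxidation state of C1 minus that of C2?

C1: 2C, 2H → 0 − 2 = -2
C2: 3C, 1I → 0 + 1 = +1
Difference: -2 − (+1) = -3.

-3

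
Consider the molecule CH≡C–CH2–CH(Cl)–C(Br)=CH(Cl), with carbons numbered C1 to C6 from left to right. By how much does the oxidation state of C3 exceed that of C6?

C3: 2C, 2H → 0 − 2 = -2
C6: 2C, 1H, 1Cl → 0 − 1 + 1 = 0
Difference: -2 − (0) = -2.

-2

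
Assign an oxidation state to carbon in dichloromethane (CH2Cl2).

0

The carbon has one bond to H (-1), one bond to H (-1), one bond to Cl (+1), one bond to Cl (+1).
Oxidation state = -1 − 1 + 1 + 1 = 0.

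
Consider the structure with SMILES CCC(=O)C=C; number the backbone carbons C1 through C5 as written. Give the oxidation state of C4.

C4 has one bond to C (0), a double bond to C (2×0 = 0), one bond to H (-1).
Oxidation state = 0 + 0 − 1 = -1.

-1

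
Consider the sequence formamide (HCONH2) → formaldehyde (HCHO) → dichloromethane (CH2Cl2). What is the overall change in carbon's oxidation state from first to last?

-2

Carbon oxidation states along the series — formamide: +2, formaldehyde: 0, dichloromethane: 0.
Net change = 0 − (+2) = -2.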